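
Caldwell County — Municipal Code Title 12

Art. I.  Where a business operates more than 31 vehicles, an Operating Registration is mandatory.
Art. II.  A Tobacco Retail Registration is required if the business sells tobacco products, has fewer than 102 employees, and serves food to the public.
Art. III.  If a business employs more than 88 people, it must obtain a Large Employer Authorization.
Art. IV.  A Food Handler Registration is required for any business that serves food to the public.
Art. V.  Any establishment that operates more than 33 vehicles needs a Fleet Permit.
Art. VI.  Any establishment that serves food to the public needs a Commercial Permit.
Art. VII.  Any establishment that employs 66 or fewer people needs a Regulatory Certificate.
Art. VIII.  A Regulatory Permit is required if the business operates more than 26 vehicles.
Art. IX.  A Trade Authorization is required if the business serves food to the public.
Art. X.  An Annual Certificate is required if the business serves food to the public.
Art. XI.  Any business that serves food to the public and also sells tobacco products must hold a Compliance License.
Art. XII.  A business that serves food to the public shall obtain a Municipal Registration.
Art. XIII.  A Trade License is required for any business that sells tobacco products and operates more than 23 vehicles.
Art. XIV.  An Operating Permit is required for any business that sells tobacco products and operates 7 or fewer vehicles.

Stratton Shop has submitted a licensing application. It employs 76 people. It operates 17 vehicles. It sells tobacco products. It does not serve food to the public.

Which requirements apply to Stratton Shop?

Art. I. vehicles 17 ≤ 31 → Operating Registration not required.
Art. II. sells tobacco products; employees 76 < 102; does not serve food to the public → Tobacco Retail Registration not required.
Art. III. employees 76 ≤ 88 → Large Employer Authorization not required.
Art. IV. does not serve food to the public → Food Handler Registration not required.
Art. V. vehicles 17 ≤ 33 → Fleet Permit not required.
Art. VI. does not serve food to the public → Commercial Permit not required.
Art. VII. employees 76 > 66 → Regulatory Certificate not required.
Art. VIII. vehicles 17 ≤ 26 → Regulatory Permit not required.
Art. IX. does not serve food to the public → Trade Authorization not required.
Art. X. does not serve food to the public → Annual Certificate not required.
Art. XI. does not serve food to the public; sells tobacco products → Compliance License not required.
Art. XII. does not serve food to the public → Municipal Registration not required.
Art. XIII. sells tobacco products; vehicles 17 ≤ 23 → Trade License not required.
Art. XIV. sells tobacco products; vehicles 17 > 7 → Operating Permit not required.

None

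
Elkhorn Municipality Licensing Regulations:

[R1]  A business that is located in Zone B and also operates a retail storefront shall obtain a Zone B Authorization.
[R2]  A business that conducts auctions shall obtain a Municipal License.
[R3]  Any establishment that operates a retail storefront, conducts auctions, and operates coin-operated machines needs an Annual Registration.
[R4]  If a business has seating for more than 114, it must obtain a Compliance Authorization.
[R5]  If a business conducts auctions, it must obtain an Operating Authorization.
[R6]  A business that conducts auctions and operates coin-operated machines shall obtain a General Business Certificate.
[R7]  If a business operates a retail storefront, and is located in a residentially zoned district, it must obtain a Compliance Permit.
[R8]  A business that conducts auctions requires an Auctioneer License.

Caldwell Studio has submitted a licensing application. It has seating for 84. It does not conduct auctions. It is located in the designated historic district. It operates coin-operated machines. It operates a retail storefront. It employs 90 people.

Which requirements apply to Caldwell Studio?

[R1] is located in the designated historic district (not: is located in Zone B); operates a retail storefront → Zone B Authorization not required.
[R2] does not conduct auctions → Municipal License not required.
[R3] operates a retail storefront; does not conduct auctions; operates coin-operated machines → Annual Registration not required.
[R4] seating 84 ≤ 114 → Compliance Authorization not required.
[R5] does not conduct auctions → Operating Authorization not required.
[R6] does not conduct auctions; operates coin-operated machines → General Business Certificate not required.
[R7] operates a retail storefront; is located in the designated historic district (not: is located in a residentially zoned district) → Compliance Permit not required.
[R8] does not conduct auctions → Auctioneer License not required.

None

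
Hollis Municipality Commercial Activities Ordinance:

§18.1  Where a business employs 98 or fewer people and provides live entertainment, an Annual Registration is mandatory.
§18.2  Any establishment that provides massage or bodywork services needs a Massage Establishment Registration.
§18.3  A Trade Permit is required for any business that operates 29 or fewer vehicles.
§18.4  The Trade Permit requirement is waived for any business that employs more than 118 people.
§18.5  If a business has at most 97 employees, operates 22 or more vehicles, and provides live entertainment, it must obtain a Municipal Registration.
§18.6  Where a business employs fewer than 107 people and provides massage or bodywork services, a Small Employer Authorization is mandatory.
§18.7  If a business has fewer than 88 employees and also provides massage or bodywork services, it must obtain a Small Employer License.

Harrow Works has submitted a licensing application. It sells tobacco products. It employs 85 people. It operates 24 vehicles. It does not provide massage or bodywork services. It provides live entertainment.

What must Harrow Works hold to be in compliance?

Annual Registration, Municipal Registration, Trade Permit

§18.1 employees 85 ≤ 98; provides live entertainment → Annual Registration required.
§18.2 does not provide massage or bodywork services → Massage Establishment Registration not required.
§18.3 vehicles 24 ≤ 29 → Trade Permit required.
§18.4 employees 85 ≤ 118 → Trade Permit exemption does not apply.
§18.5 employees 85 ≤ 97; vehicles 24 ≥ 22; provides live entertainment → Municipal Registration required.
§18.6 employees 85 < 107; does not provide massage or bodywork services → Small Employer Authorization not required.
§18.7 employees 85 < 88; does not provide massage or bodywork services → Small Employer License not required.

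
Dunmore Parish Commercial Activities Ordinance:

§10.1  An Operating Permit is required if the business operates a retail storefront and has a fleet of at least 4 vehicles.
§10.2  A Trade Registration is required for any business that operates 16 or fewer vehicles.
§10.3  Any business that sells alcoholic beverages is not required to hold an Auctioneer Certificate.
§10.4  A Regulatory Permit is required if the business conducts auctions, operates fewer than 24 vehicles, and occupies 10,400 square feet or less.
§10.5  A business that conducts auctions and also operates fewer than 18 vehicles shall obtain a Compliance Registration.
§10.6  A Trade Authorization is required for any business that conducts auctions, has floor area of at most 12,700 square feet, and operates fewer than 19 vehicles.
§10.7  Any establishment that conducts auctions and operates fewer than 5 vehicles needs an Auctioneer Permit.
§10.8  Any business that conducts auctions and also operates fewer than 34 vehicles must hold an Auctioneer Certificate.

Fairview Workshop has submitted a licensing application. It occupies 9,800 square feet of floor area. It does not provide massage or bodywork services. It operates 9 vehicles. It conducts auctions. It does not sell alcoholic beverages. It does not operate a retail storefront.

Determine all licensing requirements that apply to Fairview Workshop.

Auctioneer Certificate, Compliance Registration, Regulatory Permit, Trade Authorization, Trade Registration

§10.1 does not operate a retail storefront; vehicles 9 ≥ 4 → Operating Permit not required.
§10.2 vehicles 9 ≤ 16 → Trade Registration required.
§10.3 does not sell alcoholic beverages → Auctioneer Certificate exemption does not apply.
§10.4 conducts auctions; vehicles 9 < 24; floor area 9,800 square feet ≤ 10,400 square feet → Regulatory Permit required.
§10.5 conducts auctions; vehicles 9 < 18 → Compliance Registration required.
§10.6 conducts auctions; floor area 9,800 square feet ≤ 12,700 square feet; vehicles 9 < 19 → Trade Authorization required.
§10.7 conducts auctions; vehicles 9 ≥ 5 → Auctioneer Permit not required.
§10.8 conducts auctions; vehicles 9 < 34 → Auctioneer Certificate required.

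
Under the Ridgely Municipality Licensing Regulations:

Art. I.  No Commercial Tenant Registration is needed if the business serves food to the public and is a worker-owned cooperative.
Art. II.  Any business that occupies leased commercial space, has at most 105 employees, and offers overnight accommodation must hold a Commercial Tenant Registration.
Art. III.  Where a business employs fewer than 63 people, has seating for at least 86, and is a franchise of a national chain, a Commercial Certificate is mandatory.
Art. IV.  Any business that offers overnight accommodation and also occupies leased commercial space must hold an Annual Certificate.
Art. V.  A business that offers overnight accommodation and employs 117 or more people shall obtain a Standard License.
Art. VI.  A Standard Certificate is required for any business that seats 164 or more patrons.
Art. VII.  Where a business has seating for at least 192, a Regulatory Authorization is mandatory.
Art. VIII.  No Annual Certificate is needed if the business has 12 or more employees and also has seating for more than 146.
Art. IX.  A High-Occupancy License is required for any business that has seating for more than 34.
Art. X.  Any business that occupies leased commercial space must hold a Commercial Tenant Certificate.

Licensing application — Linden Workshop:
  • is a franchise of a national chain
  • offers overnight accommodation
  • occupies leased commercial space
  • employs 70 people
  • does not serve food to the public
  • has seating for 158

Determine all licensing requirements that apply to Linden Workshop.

Commercial Tenant Certificate, Commercial Tenant Registration, High-Occupancy License

Art. I. does not serve food to the public; is a franchise of a national chain (not: is a worker-owned cooperative) → Commercial Tenant Registration exemption does not apply.
Art. II. occupies leased commercial space; employees 70 ≤ 105; offers overnight accommodation → Commercial Tenant Registration required.
Art. III. employees 70 ≥ 63; seating 158 ≥ 86; is a franchise of a national chain → Commercial Certificate not required.
Art. IV. offers overnight accommodation; occupies leased commercial space → Annual Certificate required.
Art. V. offers overnight accommodation; employees 70 < 117 → Standard License not required.
Art. VI. seating 158 < 164 → Standard Certificate not required.
Art. VII. seating 158 < 192 → Regulatory Authorization not required.
Art. VIII. employees 70 ≥ 12; seating 158 > 146 → exempt from Annual Certificate.
Art. IX. seating 158 > 34 → High-Occupancy License required.
Art. X. occupies leased commercial space → Commercial Tenant Certificate required.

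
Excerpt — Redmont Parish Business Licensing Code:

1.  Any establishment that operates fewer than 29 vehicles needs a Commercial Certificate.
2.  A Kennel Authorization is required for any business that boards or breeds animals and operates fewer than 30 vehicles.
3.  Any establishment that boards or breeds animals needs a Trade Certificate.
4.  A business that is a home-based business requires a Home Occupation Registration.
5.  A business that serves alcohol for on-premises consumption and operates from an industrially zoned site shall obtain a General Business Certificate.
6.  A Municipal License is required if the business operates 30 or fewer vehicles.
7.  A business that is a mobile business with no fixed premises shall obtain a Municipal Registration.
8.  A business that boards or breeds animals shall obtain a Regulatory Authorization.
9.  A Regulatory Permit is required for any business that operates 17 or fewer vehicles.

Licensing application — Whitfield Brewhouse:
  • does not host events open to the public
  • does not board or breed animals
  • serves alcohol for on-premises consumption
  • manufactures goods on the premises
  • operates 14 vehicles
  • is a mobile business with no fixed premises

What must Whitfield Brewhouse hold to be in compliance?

1. vehicles 14 < 29 → Commercial Certificate required.
2. does not board or breed animals; vehicles 14 < 30 → Kennel Authorization not required.
3. does not board or breed animals → Trade Certificate not required.
4. is a mobile business with no fixed premises (not: is a home-based business) → Home Occupation Registration not required.
5. serves alcohol for on-premises consumption; is a mobile business with no fixed premises (not: operates from an industrially zoned site) → General Business Certificate not required.
6. vehicles 14 ≤ 30 → Municipal License required.
7. is a mobile business with no fixed premises → Municipal Registration required.
8. does not board or breed animals → Regulatory Authorization not required.
9. vehicles 14 ≤ 17 → Regulatory Permit required.

Commercial Certificate, Municipal License, Municipal Registration, Regulatory Permit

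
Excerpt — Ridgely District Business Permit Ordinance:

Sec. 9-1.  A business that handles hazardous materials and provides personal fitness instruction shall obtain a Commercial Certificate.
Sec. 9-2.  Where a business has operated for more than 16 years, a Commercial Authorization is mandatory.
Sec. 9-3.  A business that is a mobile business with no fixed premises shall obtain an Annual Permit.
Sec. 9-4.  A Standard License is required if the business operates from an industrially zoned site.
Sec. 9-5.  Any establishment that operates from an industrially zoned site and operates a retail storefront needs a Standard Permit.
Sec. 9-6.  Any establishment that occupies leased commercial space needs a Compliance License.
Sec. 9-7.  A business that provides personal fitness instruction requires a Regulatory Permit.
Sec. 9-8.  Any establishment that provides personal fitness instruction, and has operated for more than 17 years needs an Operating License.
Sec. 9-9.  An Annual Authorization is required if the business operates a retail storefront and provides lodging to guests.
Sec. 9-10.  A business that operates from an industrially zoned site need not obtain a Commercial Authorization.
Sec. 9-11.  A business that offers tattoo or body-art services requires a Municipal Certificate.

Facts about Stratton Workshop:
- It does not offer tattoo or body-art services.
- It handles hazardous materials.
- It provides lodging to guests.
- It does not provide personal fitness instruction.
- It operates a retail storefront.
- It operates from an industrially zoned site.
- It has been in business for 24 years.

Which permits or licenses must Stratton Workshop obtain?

Annual Authorization, Standard License, Standard Permit

Sec. 9-1. handles hazardous materials; does not provide personal fitness instruction → Commercial Certificate not required.
Sec. 9-2. years in business 24 > 16 → Commercial Authorization required.
Sec. 9-3. operates from an industrially zoned site (not: is a mobile business with no fixed premises) → Annual Permit not required.
Sec. 9-4. operates from an industrially zoned site → Standard License required.
Sec. 9-5. operates from an industrially zoned site; operates a retail storefront → Standard Permit required.
Sec. 9-6. operates from an industrially zoned site (not: occupies leased commercial space) → Compliance License not required.
Sec. 9-7. does not provide personal fitness instruction → Regulatory Permit not required.
Sec. 9-8. does not provide personal fitness instruction; years in business 24 > 17 → Operating License not required.
Sec. 9-9. operates a retail storefront; provides lodging to guests → Annual Authorization required.
Sec. 9-10. operates from an industrially zoned site → exempt from Commercial Authorization.
Sec. 9-11. does not offer tattoo or body-art services → Municipal Certificate not required.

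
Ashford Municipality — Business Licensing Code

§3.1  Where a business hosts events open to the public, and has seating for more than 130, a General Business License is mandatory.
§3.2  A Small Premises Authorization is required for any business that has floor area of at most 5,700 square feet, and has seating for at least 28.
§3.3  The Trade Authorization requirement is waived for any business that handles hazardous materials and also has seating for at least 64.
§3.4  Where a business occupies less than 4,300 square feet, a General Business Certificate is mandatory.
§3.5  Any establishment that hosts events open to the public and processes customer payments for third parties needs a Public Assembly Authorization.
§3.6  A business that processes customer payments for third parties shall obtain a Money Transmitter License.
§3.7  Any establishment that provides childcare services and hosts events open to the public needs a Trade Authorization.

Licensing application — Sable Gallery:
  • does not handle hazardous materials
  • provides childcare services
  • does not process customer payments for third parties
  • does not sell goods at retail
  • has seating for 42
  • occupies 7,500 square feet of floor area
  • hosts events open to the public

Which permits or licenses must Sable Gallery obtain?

Trade Authorization

§3.1 hosts events open to the public; seating 42 ≤ 130 → General Business License not required.
§3.2 floor area 7,500 square feet > 5,700 square feet; seating 42 ≥ 28 → Small Premises Authorization not required.
§3.3 does not handle hazardous materials; seating 42 < 64 → Trade Authorization exemption does not apply.
§3.4 floor area 7,500 square feet ≥ 4,300 square feet → General Business Certificate not required.
§3.5 hosts events open to the public; does not process customer payments for third parties → Public Assembly Authorization not required.
§3.6 does not process customer payments for third parties → Money Transmitter License not required.
§3.7 provides childcare services; hosts events open to the public → Trade Authorization required.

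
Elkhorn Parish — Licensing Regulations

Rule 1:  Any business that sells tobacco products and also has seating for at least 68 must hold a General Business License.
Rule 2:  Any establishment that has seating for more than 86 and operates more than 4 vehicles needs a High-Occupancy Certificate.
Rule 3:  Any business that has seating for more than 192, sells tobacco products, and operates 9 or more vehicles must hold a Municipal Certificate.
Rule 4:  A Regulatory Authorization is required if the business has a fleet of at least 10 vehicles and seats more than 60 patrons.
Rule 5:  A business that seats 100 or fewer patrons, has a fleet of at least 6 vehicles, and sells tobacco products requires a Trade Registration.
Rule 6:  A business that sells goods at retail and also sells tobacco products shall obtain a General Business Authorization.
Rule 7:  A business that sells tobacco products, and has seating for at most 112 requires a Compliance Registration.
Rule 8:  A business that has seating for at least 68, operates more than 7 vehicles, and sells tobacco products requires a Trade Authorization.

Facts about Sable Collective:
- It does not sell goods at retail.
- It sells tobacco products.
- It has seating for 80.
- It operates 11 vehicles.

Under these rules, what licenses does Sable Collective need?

Rule 1: sells tobacco products; seating 80 ≥ 68 → General Business License required.
Rule 2: seating 80 ≤ 86; vehicles 11 > 4 → High-Occupancy Certificate not required.
Rule 3: seating 80 ≤ 192; sells tobacco products; vehicles 11 ≥ 9 → Municipal Certificate not required.
Rule 4: vehicles 11 ≥ 10; seating 80 > 60 → Regulatory Authorization required.
Rule 5: seating 80 ≤ 100; vehicles 11 ≥ 6; sells tobacco products → Trade Registration required.
Rule 6: does not sell goods at retail; sells tobacco products → General Business Authorization not required.
Rule 7: sells tobacco products; seating 80 ≤ 112 → Compliance Registration required.
Rule 8: seating 80 ≥ 68; vehicles 11 > 7; sells tobacco products → Trade Authorization required.

Compliance Registration, General Business License, Regulatory Authorization, Trade Authorization, Trade Registration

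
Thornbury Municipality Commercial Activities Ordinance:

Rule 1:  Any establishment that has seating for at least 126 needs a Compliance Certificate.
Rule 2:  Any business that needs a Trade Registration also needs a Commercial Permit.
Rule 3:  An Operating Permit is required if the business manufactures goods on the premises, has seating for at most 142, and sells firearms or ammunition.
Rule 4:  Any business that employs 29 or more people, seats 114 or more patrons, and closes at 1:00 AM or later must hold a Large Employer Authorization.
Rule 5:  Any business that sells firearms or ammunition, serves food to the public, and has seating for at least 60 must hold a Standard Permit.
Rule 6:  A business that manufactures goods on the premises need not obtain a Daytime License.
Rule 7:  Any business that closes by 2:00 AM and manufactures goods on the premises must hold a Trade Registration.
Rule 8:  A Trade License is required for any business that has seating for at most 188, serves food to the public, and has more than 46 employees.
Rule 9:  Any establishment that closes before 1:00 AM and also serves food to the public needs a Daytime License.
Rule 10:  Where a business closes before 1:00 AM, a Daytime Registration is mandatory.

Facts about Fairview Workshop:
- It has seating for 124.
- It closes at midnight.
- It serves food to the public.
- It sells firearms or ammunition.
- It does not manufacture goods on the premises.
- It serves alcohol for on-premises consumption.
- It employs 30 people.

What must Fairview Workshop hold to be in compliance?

Rule 1: seating 124 < 126 → Compliance Certificate not required.
Rule 2: Trade Registration is not required → no effect.
Rule 3: does not manufacture goods on the premises; seating 124 ≤ 142; sells firearms or ammunition → Operating Permit not required.
Rule 4: employees 30 ≥ 29; seating 124 ≥ 114; closes midnight, at/before 1:00 AM → Large Employer Authorization not required.
Rule 5: sells firearms or ammunition; serves food to the public; seating 124 ≥ 60 → Standard Permit required.
Rule 6: does not manufacture goods on the premises → Daytime License exemption does not apply.
Rule 7: closes midnight, at/before 2:00 AM; does not manufacture goods on the premises → Trade Registration not required.
Rule 8: seating 124 ≤ 188; serves food to the public; employees 30 ≤ 46 → Trade License not required.
Rule 9: closes midnight, at/before 1:00 AM; serves food to the public → Daytime License required.
Rule 10: closes midnight, at/before 1:00 AM → Daytime Registration required.

Daytime License, Daytime Registration, Standard Permit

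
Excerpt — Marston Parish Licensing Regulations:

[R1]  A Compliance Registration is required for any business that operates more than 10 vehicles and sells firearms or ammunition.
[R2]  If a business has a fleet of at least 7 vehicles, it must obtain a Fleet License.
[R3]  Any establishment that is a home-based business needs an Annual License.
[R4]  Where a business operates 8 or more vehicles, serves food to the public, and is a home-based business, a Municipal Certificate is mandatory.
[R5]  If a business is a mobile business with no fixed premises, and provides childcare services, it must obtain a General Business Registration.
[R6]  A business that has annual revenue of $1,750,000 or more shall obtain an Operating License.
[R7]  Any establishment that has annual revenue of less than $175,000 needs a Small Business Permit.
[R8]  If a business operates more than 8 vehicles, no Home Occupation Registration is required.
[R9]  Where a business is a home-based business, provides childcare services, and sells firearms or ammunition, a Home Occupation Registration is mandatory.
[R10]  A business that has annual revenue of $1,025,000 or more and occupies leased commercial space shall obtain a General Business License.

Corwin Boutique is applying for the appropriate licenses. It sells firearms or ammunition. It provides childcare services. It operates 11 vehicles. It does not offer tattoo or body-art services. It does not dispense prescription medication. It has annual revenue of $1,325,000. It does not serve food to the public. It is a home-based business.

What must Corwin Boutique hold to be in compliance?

[R1] vehicles 11 > 10; sells firearms or ammunition → Compliance Registration required.
[R2] vehicles 11 ≥ 7 → Fleet License required.
[R3] is a home-based business → Annual License required.
[R4] vehicles 11 ≥ 8; does not serve food to the public; is a home-based business → Municipal Certificate not required.
[R5] is a home-based business (not: is a mobile business with no fixed premises); provides childcare services → General Business Registration not required.
[R6] revenue $1,325,000 < $1,750,000 → Operating License not required.
[R7] revenue $1,325,000 ≥ $175,000 → Small Business Permit not required.
[R8] vehicles 11 > 8 → exempt from Home Occupation Registration.
[R9] is a home-based business; provides childcare services; sells firearms or ammunition → Home Occupation Registration required.
[R10] revenue $1,325,000 ≥ $1,025,000; is a home-based business (not: occupies leased commercial space) → General Business License not required.

Annual License, Compliance Registration, Fleet License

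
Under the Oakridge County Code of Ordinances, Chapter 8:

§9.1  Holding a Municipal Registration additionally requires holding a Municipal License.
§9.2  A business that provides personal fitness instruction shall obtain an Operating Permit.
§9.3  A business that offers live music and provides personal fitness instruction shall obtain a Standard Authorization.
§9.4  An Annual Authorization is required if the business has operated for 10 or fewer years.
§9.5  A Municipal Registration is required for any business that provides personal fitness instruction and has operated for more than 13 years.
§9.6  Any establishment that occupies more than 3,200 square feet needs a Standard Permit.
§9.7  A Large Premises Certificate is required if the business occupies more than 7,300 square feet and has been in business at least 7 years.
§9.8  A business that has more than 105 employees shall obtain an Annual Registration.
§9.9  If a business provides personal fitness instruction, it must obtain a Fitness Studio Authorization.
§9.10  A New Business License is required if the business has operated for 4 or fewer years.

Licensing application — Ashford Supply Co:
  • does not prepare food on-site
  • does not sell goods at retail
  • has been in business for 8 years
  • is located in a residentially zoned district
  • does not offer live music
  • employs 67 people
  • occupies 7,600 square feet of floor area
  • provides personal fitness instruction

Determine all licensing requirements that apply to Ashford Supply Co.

Annual Authorization, Fitness Studio Authorization, Large Premises Certificate, Operating Permit, Standard Permit

§9.1 Municipal Registration is not required → no effect.
§9.2 provides personal fitness instruction → Operating Permit required.
§9.3 does not offer live music; provides personal fitness instruction → Standard Authorization not required.
§9.4 years in business 8 ≤ 10 → Annual Authorization required.
§9.5 provides personal fitness instruction; years in business 8 ≤ 13 → Municipal Registration not required.
§9.6 floor area 7,600 square feet > 3,200 square feet → Standard Permit required.
§9.7 floor area 7,600 square feet > 7,300 square feet; years in business 8 ≥ 7 → Large Premises Certificate required.
§9.8 employees 67 ≤ 105 → Annual Registration not required.
§9.9 provides personal fitness instruction → Fitness Studio Authorization required.
§9.10 years in business 8 > 4 → New Business License not required.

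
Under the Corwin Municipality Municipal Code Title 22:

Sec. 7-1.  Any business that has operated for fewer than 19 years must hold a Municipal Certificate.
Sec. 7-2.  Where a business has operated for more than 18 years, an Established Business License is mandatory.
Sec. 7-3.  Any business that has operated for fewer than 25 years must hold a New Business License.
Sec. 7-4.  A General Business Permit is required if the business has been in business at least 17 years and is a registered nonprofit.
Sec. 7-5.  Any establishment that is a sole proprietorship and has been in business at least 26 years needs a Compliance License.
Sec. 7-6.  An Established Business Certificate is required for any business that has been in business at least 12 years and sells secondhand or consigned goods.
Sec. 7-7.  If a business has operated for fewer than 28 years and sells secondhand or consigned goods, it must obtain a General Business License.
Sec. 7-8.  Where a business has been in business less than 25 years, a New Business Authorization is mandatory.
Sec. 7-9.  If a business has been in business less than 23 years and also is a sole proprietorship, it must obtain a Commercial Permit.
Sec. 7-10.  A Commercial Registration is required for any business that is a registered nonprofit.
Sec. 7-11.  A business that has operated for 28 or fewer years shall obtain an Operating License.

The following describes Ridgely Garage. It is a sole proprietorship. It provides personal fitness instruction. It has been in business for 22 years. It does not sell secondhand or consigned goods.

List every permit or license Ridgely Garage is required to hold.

Commercial Permit, Established Business License, New Business Authorization, New Business License, Operating License

Sec. 7-1. years in business 22 ≥ 19 → Municipal Certificate not required.
Sec. 7-2. years in business 22 > 18 → Established Business License required.
Sec. 7-3. years in business 22 < 25 → New Business License required.
Sec. 7-4. years in business 22 ≥ 17; is a sole proprietorship (not: is a registered nonprofit) → General Business Permit not required.
Sec. 7-5. is a sole proprietorship; years in business 22 < 26 → Compliance License not required.
Sec. 7-6. years in business 22 ≥ 12; does not sell secondhand or consigned goods → Established Business Certificate not required.
Sec. 7-7. years in business 22 < 28; does not sell secondhand or consigned goods → General Business License not required.
Sec. 7-8. years in business 22 < 25 → New Business Authorization required.
Sec. 7-9. years in business 22 < 23; is a sole proprietorship → Commercial Permit required.
Sec. 7-10. is a sole proprietorship (not: is a registered nonprofit) → Commercial Registration not required.
Sec. 7-11. years in business 22 ≤ 28 → Operating License required.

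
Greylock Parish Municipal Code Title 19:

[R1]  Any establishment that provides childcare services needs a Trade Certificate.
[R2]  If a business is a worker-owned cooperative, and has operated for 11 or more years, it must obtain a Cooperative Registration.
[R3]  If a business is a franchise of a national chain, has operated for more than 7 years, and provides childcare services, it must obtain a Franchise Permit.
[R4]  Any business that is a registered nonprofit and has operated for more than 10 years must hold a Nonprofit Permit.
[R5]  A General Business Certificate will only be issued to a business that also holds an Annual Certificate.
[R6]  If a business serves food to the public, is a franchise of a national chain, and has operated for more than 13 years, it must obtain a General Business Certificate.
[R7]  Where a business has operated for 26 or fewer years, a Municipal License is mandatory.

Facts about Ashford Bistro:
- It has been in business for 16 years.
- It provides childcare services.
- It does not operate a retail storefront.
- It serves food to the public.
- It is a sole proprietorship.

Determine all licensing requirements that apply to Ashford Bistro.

Municipal License, Trade Certificate

[R1] provides childcare services → Trade Certificate required.
[R2] is a sole proprietorship (not: is a worker-owned cooperative); years in business 16 ≥ 11 → Cooperative Registration not required.
[R3] is a sole proprietorship (not: is a franchise of a national chain); years in business 16 > 7; provides childcare services → Franchise Permit not required.
[R4] is a sole proprietorship (not: is a registered nonprofit); years in business 16 > 10 → Nonprofit Permit not required.
[R5] General Business Certificate is not required → no effect.
[R6] serves food to the public; is a sole proprietorship (not: is a franchise of a national chain); years in business 16 > 13 → General Business Certificate not required.
[R7] years in business 16 ≤ 26 → Municipal License required.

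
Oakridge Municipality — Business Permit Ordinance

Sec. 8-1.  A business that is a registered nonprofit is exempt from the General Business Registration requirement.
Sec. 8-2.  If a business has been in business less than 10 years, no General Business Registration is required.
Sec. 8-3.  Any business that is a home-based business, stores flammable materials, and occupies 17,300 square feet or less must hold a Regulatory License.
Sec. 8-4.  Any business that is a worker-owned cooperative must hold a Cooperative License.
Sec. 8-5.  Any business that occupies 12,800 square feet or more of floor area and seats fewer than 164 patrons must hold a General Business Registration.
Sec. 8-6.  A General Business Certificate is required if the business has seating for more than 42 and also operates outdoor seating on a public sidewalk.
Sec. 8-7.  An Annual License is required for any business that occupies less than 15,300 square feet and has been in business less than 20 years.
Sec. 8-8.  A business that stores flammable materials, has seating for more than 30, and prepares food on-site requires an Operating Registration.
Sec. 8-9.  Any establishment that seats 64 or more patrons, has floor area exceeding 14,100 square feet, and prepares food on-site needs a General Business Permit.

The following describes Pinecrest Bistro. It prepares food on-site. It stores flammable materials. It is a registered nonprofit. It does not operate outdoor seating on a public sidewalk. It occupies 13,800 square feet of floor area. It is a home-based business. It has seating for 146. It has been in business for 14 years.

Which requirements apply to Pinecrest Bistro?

Sec. 8-1. is a registered nonprofit → exempt from General Business Registration.
Sec. 8-2. years in business 14 ≥ 10 → General Business Registration exemption does not apply.
Sec. 8-3. is a home-based business; stores flammable materials; floor area 13,800 square feet ≤ 17,300 square feet → Regulatory License required.
Sec. 8-4. is a registered nonprofit (not: is a worker-owned cooperative) → Cooperative License not required.
Sec. 8-5. floor area 13,800 square feet ≥ 12,800 square feet; seating 146 < 164 → General Business Registration required.
Sec. 8-6. seating 146 > 42; does not operate outdoor seating on a public sidewalk → General Business Certificate not required.
Sec. 8-7. floor area 13,800 square feet < 15,300 square feet; years in business 14 < 20 → Annual License required.
Sec. 8-8. stores flammable materials; seating 146 > 30; prepares food on-site → Operating Registration required.
Sec. 8-9. seating 146 ≥ 64; floor area 13,800 square feet ≤ 14,100 square feet; prepares food on-site → General Business Permit not required.

Annual License, Operating Registration, Regulatory License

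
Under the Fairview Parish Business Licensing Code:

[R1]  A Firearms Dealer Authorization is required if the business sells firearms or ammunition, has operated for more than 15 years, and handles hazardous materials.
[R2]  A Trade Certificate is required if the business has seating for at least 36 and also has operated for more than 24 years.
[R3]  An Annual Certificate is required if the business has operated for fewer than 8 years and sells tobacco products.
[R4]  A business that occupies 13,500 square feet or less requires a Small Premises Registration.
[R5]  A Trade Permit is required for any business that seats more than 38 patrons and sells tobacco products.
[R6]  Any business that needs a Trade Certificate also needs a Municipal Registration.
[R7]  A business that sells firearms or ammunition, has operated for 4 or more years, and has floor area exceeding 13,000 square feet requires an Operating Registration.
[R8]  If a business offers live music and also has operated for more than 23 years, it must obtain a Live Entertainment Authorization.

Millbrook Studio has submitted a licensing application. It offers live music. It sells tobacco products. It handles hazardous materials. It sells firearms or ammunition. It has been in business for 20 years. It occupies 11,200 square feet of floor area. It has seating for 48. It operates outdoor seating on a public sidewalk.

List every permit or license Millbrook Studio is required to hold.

Firearms Dealer Authorization, Small Premises Registration, Trade Permit

[R1] sells firearms or ammunition; years in business 20 > 15; handles hazardous materials → Firearms Dealer Authorization required.
[R2] seating 48 ≥ 36; years in business 20 ≤ 24 → Trade Certificate not required.
[R3] years in business 20 ≥ 8; sells tobacco products → Annual Certificate not required.
[R4] floor area 11,200 square feet ≤ 13,500 square feet → Small Premises Registration required.
[R5] seating 48 > 38; sells tobacco products → Trade Permit required.
[R6] Trade Certificate is not required → no effect.
[R7] sells firearms or ammunition; years in business 20 ≥ 4; floor area 11,200 square feet ≤ 13,000 square feet → Operating Registration not required.
[R8] offers live music; years in business 20 ≤ 23 → Live Entertainment Authorization not required.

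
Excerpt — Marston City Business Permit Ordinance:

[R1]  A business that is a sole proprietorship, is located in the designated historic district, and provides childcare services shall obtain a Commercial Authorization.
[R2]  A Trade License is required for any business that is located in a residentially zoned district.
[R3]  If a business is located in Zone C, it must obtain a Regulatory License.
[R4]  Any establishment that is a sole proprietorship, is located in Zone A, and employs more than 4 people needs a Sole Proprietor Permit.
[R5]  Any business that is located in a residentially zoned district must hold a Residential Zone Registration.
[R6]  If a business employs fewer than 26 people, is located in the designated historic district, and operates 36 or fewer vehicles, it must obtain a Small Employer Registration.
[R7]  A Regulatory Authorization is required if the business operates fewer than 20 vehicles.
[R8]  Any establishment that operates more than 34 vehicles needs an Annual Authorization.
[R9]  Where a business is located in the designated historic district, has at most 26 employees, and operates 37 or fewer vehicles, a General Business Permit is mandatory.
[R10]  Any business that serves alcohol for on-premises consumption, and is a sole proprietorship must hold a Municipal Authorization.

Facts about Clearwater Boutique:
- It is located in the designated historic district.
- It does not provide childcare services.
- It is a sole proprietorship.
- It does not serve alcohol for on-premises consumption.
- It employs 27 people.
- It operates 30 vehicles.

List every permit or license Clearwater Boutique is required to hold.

None

[R1] is a sole proprietorship; is located in the designated historic district; does not provide childcare services → Commercial Authorization not required.
[R2] is located in the designated historic district (not: is located in a residentially zoned district) → Trade License not required.
[R3] is located in the designated historic district (not: is located in Zone C) → Regulatory License not required.
[R4] is a sole proprietorship; is located in the designated historic district (not: is located in Zone A); employees 27 > 4 → Sole Proprietor Permit not required.
[R5] is located in the designated historic district (not: is located in a residentially zoned district) → Residential Zone Registration not required.
[R6] employees 27 ≥ 26; is located in the designated historic district; vehicles 30 ≤ 36 → Small Employer Registration not required.
[R7] vehicles 30 ≥ 20 → Regulatory Authorization not required.
[R8] vehicles 30 ≤ 34 → Annual Authorization not required.
[R9] is located in the designated historic district; employees 27 > 26; vehicles 30 ≤ 37 → General Business Permit not required.
[R10] does not serve alcohol for on-premises consumption; is a sole proprietorship → Municipal Authorization not required.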